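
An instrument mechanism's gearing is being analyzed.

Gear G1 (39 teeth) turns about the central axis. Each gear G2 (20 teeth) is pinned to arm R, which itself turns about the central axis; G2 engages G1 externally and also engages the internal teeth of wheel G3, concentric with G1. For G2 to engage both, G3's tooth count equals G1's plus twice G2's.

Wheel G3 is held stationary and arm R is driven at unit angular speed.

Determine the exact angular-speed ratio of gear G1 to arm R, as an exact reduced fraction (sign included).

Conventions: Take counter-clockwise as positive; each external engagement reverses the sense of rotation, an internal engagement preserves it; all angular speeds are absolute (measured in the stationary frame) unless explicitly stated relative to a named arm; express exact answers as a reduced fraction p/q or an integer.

118/39

class = planetary set [G3 = 39+2·20 = 79; Willis about the carrier]
ring teeth: 39 + 2·20 = 79
39(ω_sun−ω_arm) = −79(ω_ring−ω_arm),  ω_ring = 0, ω_arm = 1
ω_sun = 1 − (79/39)(0−1) = 118/39
ω_out/ω_in = 118/39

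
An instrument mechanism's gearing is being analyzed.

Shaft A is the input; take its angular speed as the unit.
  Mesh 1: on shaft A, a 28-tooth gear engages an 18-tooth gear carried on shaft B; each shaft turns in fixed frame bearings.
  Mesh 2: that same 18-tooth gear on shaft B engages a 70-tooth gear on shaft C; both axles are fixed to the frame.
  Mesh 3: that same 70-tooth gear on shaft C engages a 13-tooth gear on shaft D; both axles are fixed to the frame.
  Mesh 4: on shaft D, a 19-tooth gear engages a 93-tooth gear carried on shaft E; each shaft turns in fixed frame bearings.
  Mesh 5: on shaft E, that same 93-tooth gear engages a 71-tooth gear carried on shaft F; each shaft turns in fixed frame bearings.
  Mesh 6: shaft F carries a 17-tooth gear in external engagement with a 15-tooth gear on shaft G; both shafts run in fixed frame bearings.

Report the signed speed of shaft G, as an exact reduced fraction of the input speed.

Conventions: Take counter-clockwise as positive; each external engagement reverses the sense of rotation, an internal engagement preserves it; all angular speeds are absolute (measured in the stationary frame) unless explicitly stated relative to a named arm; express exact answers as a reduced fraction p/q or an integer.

9044/13845

6-mesh fixed-axis compound train (all bearings frame-fixed)
mesh 1 [28T→18T]: |ω|/ω_in = 1×28/18 = 14/9, sense flips to −
mesh 2 [18T→70T]: |ω|/ω_in = (14/9)×18/70 = 2/5, sense flips to +
mesh 3 [70T→13T]: |ω|/ω_in = (2/5)×70/13 = 28/13, sense flips to −
mesh 4 [19T→93T]: |ω|/ω_in = (28/13)×19/93 = 532/1209, sense flips to +
mesh 5 [93T→71T]: |ω|/ω_in = (532/1209)×93/71 = 532/923, sense flips to −
mesh 6 [17T→15T]: |ω|/ω_in = (532/923)×17/15 = 9044/13845, sense flips to +
signed output speed (× input speed) = 9044/13845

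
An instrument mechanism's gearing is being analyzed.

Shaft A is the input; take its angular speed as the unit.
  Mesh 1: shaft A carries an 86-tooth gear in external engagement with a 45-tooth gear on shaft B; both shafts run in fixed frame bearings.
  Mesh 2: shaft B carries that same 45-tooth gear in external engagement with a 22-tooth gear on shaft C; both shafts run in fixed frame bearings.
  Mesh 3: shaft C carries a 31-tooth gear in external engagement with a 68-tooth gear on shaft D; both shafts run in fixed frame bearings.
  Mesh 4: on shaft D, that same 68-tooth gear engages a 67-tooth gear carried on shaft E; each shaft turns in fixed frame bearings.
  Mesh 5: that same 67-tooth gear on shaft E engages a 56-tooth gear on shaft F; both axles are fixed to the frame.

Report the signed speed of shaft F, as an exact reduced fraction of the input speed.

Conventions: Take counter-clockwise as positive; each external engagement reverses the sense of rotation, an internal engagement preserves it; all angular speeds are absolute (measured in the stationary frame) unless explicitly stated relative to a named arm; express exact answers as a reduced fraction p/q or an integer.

5-mesh fixed-axis compound train (all bearings frame-fixed)
mesh 1 [86T→45T]: |ω|/ω_in = 1×86/45 = 86/45, sense flips to −
mesh 2 [45T→22T]: |ω|/ω_in = (86/45)×45/22 = 43/11, sense flips to +
mesh 3 [31T→68T]: |ω|/ω_in = (43/11)×31/68 = 1333/748, sense flips to −
mesh 4 [68T→67T]: |ω|/ω_in = (1333/748)×68/67 = 1333/737, sense flips to +
mesh 5 [67T→56T]: |ω|/ω_in = (1333/737)×67/56 = 1333/616, sense flips to −
signed output speed (× input speed) = -1333/616

-1333/616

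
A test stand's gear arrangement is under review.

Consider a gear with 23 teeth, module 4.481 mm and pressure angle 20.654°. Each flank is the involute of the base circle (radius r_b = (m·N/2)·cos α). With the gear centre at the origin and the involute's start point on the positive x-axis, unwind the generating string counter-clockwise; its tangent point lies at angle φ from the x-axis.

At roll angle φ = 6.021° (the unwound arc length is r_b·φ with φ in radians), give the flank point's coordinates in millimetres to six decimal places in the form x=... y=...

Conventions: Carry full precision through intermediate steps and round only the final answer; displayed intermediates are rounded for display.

recognized (one wheel, involute flank): single-mesh tooth geometry, m = 4.481, N = 23
pitch radius r_p = m·N/2 = 4.481·23/2 = 51.531500
base radius r_b = r_p·cos α = 51.531500·cos 20.654° = 48.219443
roll angle φ = 6.021° = 0.10508627 rad
x = r_b·(cos φ + φ·sin φ) = 48.484955
y = r_b·(sin φ − φ·cos φ) = 0.018632

x=48.484955 y=0.018632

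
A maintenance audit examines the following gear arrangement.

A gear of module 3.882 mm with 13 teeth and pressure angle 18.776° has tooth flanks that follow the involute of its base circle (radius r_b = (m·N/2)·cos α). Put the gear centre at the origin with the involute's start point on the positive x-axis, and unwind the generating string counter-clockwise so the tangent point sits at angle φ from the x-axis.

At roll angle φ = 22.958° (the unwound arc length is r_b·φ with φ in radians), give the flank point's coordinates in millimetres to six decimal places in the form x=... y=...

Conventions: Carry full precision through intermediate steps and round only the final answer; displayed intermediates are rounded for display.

x=25.731751 y=0.504132

recognized (one wheel, involute flank): single-mesh tooth geometry, m = 3.882, N = 13
pitch radius r_p = m·N/2 = 3.882·13/2 = 25.233000
base radius r_b = r_p·cos α = 25.233000·cos 18.776° = 23.890205
roll angle φ = 22.958° = 0.40069269 rad
x = r_b·(cos φ + φ·sin φ) = 25.731751
y = r_b·(sin φ − φ·cos φ) = 0.504132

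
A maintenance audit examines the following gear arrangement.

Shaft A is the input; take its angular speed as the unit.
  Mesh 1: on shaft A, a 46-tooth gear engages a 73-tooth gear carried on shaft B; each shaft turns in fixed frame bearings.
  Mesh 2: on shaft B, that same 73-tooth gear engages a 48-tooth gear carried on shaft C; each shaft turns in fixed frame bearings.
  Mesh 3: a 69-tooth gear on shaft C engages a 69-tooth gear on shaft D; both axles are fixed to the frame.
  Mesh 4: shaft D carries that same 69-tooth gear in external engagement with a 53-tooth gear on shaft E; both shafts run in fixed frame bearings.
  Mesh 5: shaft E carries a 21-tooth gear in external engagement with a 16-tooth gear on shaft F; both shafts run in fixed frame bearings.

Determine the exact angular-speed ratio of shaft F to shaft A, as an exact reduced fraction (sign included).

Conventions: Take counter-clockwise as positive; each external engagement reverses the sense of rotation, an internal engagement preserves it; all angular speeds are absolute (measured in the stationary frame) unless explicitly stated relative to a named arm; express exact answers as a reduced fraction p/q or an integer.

class = fixed-axis compound train [5 meshes; 5 ratios multiply, 5 sense flips]
mesh 1 [46T→73T]: running ratio 46/73, sense −
mesh 2 [73T→48T]: running ratio 23/24, sense +
mesh 3 [69T→69T]: running ratio 23/24, sense −
mesh 4 [69T→53T]: running ratio 529/424, sense +
mesh 5 [21T→16T]: running ratio 11109/6784, sense −
ω_out/ω_in = -11109/6784

-11109/6784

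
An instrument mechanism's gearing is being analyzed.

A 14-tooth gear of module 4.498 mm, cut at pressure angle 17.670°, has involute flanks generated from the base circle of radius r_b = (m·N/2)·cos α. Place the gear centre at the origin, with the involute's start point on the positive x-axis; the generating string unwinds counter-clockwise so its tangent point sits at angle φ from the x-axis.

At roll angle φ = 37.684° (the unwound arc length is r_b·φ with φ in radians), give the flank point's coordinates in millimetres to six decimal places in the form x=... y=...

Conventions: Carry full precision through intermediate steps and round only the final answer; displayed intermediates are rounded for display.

x=35.804295 y=2.723993

class = single-mesh tooth geometry [base-circle involute, m = 4.498, 14T]
pitch radius r_p = m·N/2 = 4.498·14/2 = 31.486000
base radius r_b = r_p·cos α = 31.486000·cos 17.670° = 30.000508
roll angle φ = 37.684° = 0.65770988 rad
x = r_b·(cos φ + φ·sin φ) = 35.804295
y = r_b·(sin φ − φ·cos φ) = 2.723993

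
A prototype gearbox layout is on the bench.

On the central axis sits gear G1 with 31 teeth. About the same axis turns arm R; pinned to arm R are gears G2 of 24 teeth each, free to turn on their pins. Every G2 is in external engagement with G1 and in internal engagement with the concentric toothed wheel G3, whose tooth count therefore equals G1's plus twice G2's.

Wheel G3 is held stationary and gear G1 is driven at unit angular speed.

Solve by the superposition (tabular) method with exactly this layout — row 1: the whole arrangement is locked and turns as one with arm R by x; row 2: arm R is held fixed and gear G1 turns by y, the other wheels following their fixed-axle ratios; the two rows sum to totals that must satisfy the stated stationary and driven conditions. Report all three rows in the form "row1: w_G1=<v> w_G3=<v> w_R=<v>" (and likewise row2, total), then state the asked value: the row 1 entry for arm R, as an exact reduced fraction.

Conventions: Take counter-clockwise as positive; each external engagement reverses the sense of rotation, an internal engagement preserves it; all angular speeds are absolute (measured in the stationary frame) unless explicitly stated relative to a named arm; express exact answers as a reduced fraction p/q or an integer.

topology: planetary set — G1 31T / G2 24T / G3 79T, arm = carrier (Willis)
row 1 (train locked, turned with arm): all members turn x
row 2 (arm held, sun turns y): ω_ring = −(31/79)·y, ω_arm = 0
boundary: total ω_ring = x − (31/79)·y = 0 and total ω_sun = x + y = 1  ⇒  y = 79/110, x = 31/110
row 2 ring = −(31/79)·79/110 = -31/110
totals (row 1 + row 2): sun 31/110 + 79/110 = 1, ring 31/110 + (-31/110) = 0, arm 31/110 + 0 = 31/110
asked cell (row1, arm) = 31/110

row1: w_G1=31/110 w_G3=31/110 w_R=31/110
row2: w_G1=79/110 w_G3=-31/110 w_R=0
total: w_G1=1 w_G3=0 w_R=31/110
asked value: 31/110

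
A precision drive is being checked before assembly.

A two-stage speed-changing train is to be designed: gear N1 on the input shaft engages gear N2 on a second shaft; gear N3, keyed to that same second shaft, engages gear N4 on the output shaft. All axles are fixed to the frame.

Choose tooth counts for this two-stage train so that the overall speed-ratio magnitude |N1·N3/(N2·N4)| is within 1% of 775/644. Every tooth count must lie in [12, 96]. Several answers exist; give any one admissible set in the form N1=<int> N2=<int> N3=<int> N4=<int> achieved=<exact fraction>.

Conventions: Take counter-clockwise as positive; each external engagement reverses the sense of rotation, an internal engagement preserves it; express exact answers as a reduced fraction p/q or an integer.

N1=25 N2=14 N3=31 N4=46 achieved=775/644

topology: fixed-axis compound train — 2 stages, target 775/644
target = 775/644 in lowest terms: an exact hit needs N1·N3 = k·775 and N2·N4 = k·644 for one integer k, every count in [12, 96]; additionally prefer no 1:1 stage (N1 ≠ N2, N3 ≠ N4)
k = 1: N1·N3 = 775 = 25·31, N2·N4 = 644 = 14·46
achieved = 25·31/(14·46) = 775/644; |achieved − target| = 0 ≤ 31/2576 ✓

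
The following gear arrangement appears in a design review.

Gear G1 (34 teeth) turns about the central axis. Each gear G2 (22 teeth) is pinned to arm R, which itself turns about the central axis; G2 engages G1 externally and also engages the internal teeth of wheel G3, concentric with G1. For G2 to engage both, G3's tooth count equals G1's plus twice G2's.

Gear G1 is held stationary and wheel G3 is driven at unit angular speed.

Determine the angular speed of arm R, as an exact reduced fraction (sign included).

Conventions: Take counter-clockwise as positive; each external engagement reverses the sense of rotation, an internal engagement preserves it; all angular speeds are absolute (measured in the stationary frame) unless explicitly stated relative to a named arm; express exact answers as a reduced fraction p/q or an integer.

topology: planetary set — G1 34T / G2 22T / G3 78T, arm = carrier (Willis)
ring teeth: 34 + 2·22 = 78
34(ω_sun−ω_arm) = −78(ω_ring−ω_arm),  ω_sun = 0, ω_ring = 1
34(0−ω_arm) = −78(1−ω_arm)  ⇒  112·ω_arm = 78  ⇒  ω_arm = 39/56
exact speed ratio = 39/56

39/56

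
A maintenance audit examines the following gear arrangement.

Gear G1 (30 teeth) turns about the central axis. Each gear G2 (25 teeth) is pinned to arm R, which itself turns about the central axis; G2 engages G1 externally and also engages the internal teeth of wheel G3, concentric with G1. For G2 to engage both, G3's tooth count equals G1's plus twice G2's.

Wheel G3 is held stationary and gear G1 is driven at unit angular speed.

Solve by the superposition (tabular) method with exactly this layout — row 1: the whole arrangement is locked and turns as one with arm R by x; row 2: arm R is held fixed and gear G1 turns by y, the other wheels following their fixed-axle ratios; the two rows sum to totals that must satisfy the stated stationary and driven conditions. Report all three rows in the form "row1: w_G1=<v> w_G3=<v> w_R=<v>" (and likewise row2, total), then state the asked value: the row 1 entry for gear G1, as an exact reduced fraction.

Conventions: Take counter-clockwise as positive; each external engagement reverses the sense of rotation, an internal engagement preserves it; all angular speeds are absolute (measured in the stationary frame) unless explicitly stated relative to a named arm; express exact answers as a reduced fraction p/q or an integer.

recognized (axles ride arm R): planetary set, 30/25/80 teeth
row 1 — lock + rotate with arm: ω_sun = ω_ring = ω_arm = x
superposition row 2 [arm held]: sun y, ring −(30/80)·y, arm 0
boundary: total ω_ring = x − (30/80)·y = 0 and total ω_sun = x + y = 1  ⇒  y = 8/11, x = 3/11
row 2 ring = −(30/80)·8/11 = -3/11
totals (row 1 + row 2): sun 3/11 + 8/11 = 1, ring 3/11 + (-3/11) = 0, arm 3/11 + 0 = 3/11
asked cell (row1, sun) = 3/11

row1: w_G1=3/11 w_G3=3/11 w_R=3/11
row2: w_G1=8/11 w_G3=-3/11 w_R=0
total: w_G1=1 w_G3=0 w_R=3/11
asked value: 3/11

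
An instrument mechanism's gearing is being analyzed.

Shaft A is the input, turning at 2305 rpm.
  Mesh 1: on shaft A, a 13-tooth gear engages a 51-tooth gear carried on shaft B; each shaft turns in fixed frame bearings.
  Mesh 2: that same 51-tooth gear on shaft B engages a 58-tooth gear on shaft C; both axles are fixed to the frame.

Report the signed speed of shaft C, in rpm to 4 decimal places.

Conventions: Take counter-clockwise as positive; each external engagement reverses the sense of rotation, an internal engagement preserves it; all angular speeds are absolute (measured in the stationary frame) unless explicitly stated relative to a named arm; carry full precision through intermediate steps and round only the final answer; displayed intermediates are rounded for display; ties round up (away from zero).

+516.6379 rpm

topology: fixed-axis compound train — 2 meshes, A→C
mesh 1 [13T→51T]: ω = 2305.0000×13/51 = 587.5490 rpm, sense flips to −
mesh 2 [51T→58T]: ω = 587.5490×51/58 = 516.6379 rpm, sense flips to +
signed output speed = +516.6379 rpm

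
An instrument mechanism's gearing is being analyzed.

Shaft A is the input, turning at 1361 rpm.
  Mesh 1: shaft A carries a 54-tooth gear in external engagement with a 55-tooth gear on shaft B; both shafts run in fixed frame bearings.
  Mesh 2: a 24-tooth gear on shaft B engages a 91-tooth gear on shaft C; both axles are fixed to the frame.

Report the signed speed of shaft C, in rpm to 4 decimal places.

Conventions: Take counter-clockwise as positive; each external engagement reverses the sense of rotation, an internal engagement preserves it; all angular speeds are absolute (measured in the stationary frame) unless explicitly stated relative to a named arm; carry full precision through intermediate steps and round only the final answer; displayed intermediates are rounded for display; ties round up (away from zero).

+352.4188 rpm

recognized (3 fixed axles, 2 meshes): fixed-axis compound train
mesh 1 [54T→55T]: ω = 1361.0000×54/55 = 1336.2545 rpm, sense flips to −
mesh 2 [24T→91T]: ω = 1336.2545×24/91 = 352.4188 rpm, sense flips to +
signed output speed = +352.4188 rpm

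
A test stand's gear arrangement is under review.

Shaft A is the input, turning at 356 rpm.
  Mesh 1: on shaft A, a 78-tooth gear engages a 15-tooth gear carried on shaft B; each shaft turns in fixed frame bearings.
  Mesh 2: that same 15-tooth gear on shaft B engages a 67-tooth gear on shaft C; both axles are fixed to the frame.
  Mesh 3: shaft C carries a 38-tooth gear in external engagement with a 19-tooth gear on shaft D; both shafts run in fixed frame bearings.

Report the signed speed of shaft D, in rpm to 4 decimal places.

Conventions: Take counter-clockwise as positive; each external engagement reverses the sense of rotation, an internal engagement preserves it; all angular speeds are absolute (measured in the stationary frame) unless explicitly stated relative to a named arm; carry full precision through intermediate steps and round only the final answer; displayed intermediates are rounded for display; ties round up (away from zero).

-828.8955 rpm

3-mesh fixed-axis compound train (all bearings frame-fixed)
mesh 1 [78T→15T]: ω = 356.0000×78/15 = 1851.2000 rpm, sense flips to −
mesh 2 [15T→67T]: ω = 1851.2000×15/67 = 414.4478 rpm, sense flips to +
mesh 3 [38T→19T]: ω = 414.4478×38/19 = 828.8955 rpm, sense flips to −
signed output speed = -828.8955 rpm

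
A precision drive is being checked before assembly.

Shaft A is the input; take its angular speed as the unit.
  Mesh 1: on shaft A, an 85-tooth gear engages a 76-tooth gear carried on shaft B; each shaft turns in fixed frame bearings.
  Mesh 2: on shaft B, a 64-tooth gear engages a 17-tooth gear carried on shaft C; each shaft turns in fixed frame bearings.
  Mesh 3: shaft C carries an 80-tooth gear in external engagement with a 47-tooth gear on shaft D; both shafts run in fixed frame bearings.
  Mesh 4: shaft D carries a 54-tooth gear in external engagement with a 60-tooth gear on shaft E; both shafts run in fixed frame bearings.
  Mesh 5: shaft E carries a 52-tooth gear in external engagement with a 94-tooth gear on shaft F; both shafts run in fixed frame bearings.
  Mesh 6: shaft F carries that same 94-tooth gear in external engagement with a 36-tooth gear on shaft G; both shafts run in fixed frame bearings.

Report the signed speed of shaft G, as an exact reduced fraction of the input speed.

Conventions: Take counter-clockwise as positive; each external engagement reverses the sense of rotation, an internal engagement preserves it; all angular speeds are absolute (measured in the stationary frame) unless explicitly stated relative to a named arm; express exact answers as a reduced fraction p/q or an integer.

6-mesh fixed-axis compound train (all bearings frame-fixed)
mesh 1 [85T→76T]: |ω|/ω_in = 1×85/76 = 85/76, sense flips to −
mesh 2 [64T→17T]: |ω|/ω_in = (85/76)×64/17 = 80/19, sense flips to +
mesh 3 [80T→47T]: |ω|/ω_in = (80/19)×80/47 = 6400/893, sense flips to −
mesh 4 [54T→60T]: |ω|/ω_in = (6400/893)×54/60 = 5760/893, sense flips to +
mesh 5 [52T→94T]: |ω|/ω_in = (5760/893)×52/94 = 149760/41971, sense flips to −
mesh 6 [94T→36T]: |ω|/ω_in = (149760/41971)×94/36 = 8320/893, sense flips to +
signed output speed (× input speed) = 8320/893

8320/893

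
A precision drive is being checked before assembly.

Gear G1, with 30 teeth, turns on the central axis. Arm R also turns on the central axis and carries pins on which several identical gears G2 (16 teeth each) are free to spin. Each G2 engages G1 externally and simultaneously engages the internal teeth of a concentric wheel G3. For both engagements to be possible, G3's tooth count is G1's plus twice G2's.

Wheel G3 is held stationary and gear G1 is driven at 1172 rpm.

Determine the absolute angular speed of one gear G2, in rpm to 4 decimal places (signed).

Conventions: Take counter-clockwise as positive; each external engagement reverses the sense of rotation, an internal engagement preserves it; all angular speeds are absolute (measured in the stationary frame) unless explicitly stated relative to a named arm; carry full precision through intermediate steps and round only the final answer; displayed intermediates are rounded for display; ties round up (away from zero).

-1098.7500 rpm

planetary set (30T centre, 16T on arm, 62T internal) — Willis relation
normalise by the input: solve with ω_sun = 1, then scale by 1172 rpm
ring teeth: 30 + 2·16 = 62
30(ω_sun−ω_arm) = −62(ω_ring−ω_arm),  ω_ring = 0, ω_sun = 1
30(1−ω_arm) = −62(0−ω_arm)  ⇒  92·ω_arm = 30  ⇒  ω_arm = 15/46
sun–planet mesh: 30·(1−15/46) = −16·(ω_p−ω_arm)  ⇒  ω_p−ω_arm = -465/368
ω_p = 15/46 − 465/368 = -15/16
scale: ω_p = -15/16 × 1172 rpm = -1098.7500 rpm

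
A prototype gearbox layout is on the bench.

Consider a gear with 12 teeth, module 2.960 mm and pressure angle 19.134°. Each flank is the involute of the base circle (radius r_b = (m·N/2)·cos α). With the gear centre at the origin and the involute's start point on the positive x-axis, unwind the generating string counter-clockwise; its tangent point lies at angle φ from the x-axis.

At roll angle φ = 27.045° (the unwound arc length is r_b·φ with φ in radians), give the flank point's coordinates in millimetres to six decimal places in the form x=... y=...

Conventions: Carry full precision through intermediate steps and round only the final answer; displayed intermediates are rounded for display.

x=18.545225 y=0.575210

topology: single-mesh involute geometry — m = 2.960, N = 12
pitch radius r_p = m·N/2 = 2.960·12/2 = 17.760000
base radius r_b = r_p·cos α = 17.760000·cos 19.134° = 16.778841
roll angle φ = 27.045° = 0.47202430 rad
x = r_b·(cos φ + φ·sin φ) = 18.545225
y = r_b·(sin φ − φ·cos φ) = 0.575210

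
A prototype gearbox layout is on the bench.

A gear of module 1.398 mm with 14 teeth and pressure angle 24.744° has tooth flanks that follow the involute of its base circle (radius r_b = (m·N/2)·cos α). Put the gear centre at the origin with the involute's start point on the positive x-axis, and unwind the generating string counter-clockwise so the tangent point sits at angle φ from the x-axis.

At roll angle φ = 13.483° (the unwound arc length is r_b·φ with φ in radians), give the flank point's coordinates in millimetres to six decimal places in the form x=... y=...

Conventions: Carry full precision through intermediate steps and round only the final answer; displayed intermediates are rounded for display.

x=9.130203 y=0.038392

class = single-mesh tooth geometry [base-circle involute, m = 1.398, 14T]
pitch radius r_p = m·N/2 = 1.398·14/2 = 9.786000
base radius r_b = r_p·cos α = 9.786000·cos 24.744° = 8.887518
roll angle φ = 13.483° = 0.23532274 rad
x = r_b·(cos φ + φ·sin φ) = 9.130203
y = r_b·(sin φ − φ·cos φ) = 0.038392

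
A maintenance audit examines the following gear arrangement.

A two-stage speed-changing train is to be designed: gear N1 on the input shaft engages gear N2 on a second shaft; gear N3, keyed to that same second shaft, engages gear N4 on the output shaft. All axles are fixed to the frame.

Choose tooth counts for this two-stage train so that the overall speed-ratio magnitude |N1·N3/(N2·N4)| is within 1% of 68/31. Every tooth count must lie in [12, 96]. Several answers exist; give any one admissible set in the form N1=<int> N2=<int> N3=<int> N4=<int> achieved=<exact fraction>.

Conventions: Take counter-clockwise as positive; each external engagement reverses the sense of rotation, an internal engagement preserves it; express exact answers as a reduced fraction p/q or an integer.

N1=12 N2=31 N3=68 N4=12 achieved=68/31

class = fixed-axis compound train [2-stage, 68/31 wanted]
target = 68/31 in lowest terms: an exact hit needs N1·N3 = k·68 and N2·N4 = k·31 for one integer k, every count in [12, 96]; additionally prefer no 1:1 stage (N1 ≠ N2, N3 ≠ N4)
k = 1…11: no 1:1-free in-range split of k·68 and k·31 into factor pairs; take k = 12
k = 12: N1·N3 = 816 = 12·68, N2·N4 = 372 = 31·12
achieved = 12·68/(31·12) = 68/31; |achieved − target| = 0 ≤ 17/775 ✓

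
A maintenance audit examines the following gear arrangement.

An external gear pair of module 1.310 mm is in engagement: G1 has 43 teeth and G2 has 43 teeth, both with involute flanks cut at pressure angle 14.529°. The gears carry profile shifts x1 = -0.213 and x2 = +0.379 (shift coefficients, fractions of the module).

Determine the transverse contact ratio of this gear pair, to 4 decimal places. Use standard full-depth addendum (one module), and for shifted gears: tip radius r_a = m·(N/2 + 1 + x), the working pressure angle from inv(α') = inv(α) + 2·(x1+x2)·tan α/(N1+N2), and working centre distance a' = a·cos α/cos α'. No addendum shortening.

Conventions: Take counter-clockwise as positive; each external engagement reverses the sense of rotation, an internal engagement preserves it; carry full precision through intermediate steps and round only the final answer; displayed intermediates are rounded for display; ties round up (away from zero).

class = single-mesh tooth geometry [involute pair 43T × 43T, m = 1.310]
base radii: r_b1 = 27.264305, r_b2 = 27.264305
tip radii: r_a1 = 29.195970, r_a2 = 29.971490
inv(α') = inv(14.529°) + 2·(-0.213+0.379)·tan α/(43+43) = 0.00657924  ⇒  α' = 15.33480°
a' = a·cos α / cos α' = 56.3300·cos 14.529°/cos 15.33480° = 56.541666
action lengths: √(r_a1²−r_b1²) = 10.443290, √(r_a2²−r_b2²) = 12.447805
base pitch p_b = π·m·cos α = 3.983876
CR = (10.443290 + 12.447805 − 56.541666·sin 15.33480°)/3.983876 = 1.992569
contact ratio ≈ 1.9926

1.9926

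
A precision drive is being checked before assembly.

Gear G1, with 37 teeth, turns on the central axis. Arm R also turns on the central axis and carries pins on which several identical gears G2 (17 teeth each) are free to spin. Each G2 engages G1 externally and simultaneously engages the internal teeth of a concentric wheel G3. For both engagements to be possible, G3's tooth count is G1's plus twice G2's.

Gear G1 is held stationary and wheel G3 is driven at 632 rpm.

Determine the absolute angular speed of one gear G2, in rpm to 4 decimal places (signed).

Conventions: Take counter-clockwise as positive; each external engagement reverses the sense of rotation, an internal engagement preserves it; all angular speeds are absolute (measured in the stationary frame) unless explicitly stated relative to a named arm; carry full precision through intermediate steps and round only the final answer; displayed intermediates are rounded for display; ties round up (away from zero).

recognized (axles ride arm R): planetary set, 37/17/71 teeth
normalise by the input: solve with ω_ring = 1, then scale by 632 rpm
ring teeth: 37 + 2·17 = 71
37(ω_sun−ω_arm) = −71(ω_ring−ω_arm),  ω_sun = 0, ω_ring = 1
37(0−ω_arm) = −71(1−ω_arm)  ⇒  108·ω_arm = 71  ⇒  ω_arm = 71/108
sun–planet mesh: 37·(0−71/108) = −17·(ω_p−ω_arm)  ⇒  ω_p−ω_arm = 2627/1836
ω_p = 71/108 + 2627/1836 = 71/34
scale: ω_p = 71/34 × 632 rpm = +1319.7647 rpm

+1319.7647 rpm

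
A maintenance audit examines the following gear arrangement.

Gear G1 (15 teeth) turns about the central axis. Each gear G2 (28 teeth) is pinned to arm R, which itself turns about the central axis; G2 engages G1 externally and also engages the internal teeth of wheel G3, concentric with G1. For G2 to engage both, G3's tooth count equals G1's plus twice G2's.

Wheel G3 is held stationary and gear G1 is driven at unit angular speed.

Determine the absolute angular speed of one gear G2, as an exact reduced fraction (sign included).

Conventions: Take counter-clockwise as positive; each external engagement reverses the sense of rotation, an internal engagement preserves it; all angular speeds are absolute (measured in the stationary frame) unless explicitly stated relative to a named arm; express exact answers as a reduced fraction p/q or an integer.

-15/56

class = planetary set [G3 = 15+2·28 = 71; Willis about the carrier]
ring teeth: 15 + 2·28 = 71
15(ω_sun−ω_arm) = −71(ω_ring−ω_arm),  ω_ring = 0, ω_sun = 1
15(1−ω_arm) = −71(0−ω_arm)  ⇒  86·ω_arm = 15  ⇒  ω_arm = 15/86
sun–planet mesh: 15·(1−15/86) = −28·(ω_p−ω_arm)  ⇒  ω_p−ω_arm = -1065/2408
ω_p = 15/86 − 1065/2408 = -15/56
exact speed ratio = -15/56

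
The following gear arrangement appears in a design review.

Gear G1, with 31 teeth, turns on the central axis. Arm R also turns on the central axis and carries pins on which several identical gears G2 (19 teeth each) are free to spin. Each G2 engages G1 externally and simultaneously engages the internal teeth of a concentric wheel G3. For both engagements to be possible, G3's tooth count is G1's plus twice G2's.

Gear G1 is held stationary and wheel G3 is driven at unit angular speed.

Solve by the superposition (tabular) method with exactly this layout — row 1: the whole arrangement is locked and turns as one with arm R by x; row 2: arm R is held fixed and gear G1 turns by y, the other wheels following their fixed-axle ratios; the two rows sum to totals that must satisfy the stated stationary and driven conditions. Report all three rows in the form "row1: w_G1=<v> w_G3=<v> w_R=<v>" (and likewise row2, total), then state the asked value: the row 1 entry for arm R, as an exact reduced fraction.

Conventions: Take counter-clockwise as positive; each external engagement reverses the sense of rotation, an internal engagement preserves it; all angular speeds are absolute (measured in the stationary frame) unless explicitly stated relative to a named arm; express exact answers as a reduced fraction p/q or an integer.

class = planetary set [G3 = 31+2·19 = 69; Willis about the carrier]
row 1 — lock + rotate with arm: ω_sun = ω_ring = ω_arm = x
row 2 — arm fixed, fixed-axis ratios: sun y, ring −(31/69)·y, arm 0
boundary: total ω_sun = x + y = 0 and total ω_ring = x − (31/69)·y = 1  ⇒  y = -69/100, x = 69/100
row 2 ring = −(31/69)·(-69/100) = 31/100
totals (row 1 + row 2): sun 69/100 + (-69/100) = 0, ring 69/100 + 31/100 = 1, arm 69/100 + 0 = 69/100
asked cell (row1, arm) = 69/100

row1: w_G1=69/100 w_G3=69/100 w_R=69/100
row2: w_G1=-69/100 w_G3=31/100 w_R=0
total: w_G1=0 w_G3=1 w_R=69/100
asked value: 69/100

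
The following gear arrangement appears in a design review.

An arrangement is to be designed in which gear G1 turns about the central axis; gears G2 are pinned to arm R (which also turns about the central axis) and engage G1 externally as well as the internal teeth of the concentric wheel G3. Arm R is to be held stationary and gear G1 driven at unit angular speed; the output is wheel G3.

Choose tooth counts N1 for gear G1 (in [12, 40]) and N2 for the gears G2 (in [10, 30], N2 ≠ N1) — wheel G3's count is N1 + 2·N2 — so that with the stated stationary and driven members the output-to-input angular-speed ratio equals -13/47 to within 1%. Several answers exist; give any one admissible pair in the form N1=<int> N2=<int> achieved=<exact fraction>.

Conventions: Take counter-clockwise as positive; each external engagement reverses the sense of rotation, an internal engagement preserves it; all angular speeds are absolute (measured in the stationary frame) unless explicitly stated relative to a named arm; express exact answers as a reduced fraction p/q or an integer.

N1=13 N2=17 achieved=-13/47

design class (target -13/47): planetary set
Willis with ω_arm = 0: ω_ring/ω_sun = −N1/N3; set equal to -13/47  ⇒  N3/N1 = −1/(-13/47) = 47/13
N3 = N1 + 2·N2  ⇒  N2/N1 = (N3/N1 − 1)/2 = (47/13 − 1)/2 = 17/13
smallest multiple with N1 ≥ 12 and N2 ≥ 10: k = 1  ⇒  N1 = 1·13 = 13, N2 = 1·17 = 17 (N1 ≤ 40, N2 ≤ 30, N2 ≠ N1 ✓), N3 = 13 + 2·17 = 47
check: −N1/N3 with N1 = 13, N3 = 47 gives -13/47; |achieved − target| = 0 ≤ 13/4700 ✓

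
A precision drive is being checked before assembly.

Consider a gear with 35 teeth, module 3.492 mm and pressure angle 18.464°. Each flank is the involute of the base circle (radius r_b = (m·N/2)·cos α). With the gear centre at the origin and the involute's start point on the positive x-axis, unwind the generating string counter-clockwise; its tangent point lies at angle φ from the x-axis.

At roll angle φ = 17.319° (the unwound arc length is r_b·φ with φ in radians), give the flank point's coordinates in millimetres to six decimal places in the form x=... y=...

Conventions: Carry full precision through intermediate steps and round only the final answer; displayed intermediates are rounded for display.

recognized (one wheel, involute flank): single-mesh tooth geometry, m = 3.492, N = 35
pitch radius r_p = m·N/2 = 3.492·35/2 = 61.110000
base radius r_b = r_p·cos α = 61.110000·cos 18.464° = 57.964231
roll angle φ = 17.319° = 0.30227357 rad
x = r_b·(cos φ + φ·sin φ) = 60.552125
y = r_b·(sin φ − φ·cos φ) = 0.528769

x=60.552125 y=0.528769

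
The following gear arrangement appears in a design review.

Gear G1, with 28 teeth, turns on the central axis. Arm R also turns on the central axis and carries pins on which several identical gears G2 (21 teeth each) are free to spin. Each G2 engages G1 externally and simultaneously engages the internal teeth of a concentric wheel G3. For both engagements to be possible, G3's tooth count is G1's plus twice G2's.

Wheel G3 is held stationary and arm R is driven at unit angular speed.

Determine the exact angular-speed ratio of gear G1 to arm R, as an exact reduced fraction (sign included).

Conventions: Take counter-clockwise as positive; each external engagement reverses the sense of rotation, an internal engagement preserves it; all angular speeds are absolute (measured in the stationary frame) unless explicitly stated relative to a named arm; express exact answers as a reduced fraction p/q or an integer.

7/2

class = planetary set [G3 = 28+2·21 = 70; Willis about the carrier]
ring teeth: 28 + 2·21 = 70
28(ω_sun−ω_arm) = −70(ω_ring−ω_arm),  ω_ring = 0, ω_arm = 1
ω_sun = 1 − (70/28)(0−1) = 7/2
ω_out/ω_in = 7/2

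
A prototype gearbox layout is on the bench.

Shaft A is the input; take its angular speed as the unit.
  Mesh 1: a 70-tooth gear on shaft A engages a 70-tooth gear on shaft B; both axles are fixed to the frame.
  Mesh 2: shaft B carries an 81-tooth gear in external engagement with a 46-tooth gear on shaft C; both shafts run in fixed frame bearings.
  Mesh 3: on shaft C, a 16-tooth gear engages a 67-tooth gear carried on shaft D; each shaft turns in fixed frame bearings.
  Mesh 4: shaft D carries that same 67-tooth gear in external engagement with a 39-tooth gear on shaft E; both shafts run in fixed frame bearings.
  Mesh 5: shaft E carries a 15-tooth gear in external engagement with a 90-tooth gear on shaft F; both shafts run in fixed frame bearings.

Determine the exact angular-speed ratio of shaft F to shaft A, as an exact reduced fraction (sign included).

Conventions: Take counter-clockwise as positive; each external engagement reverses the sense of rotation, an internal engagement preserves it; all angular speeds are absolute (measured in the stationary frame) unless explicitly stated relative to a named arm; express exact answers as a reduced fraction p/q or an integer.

-36/299

class = fixed-axis compound train [5 meshes; 5 ratios multiply, 5 sense flips]
mesh 1 [70T→70T]: running ratio 1, sense −
mesh 2 [81T→46T]: running ratio 81/46, sense +
mesh 3 [16T→67T]: running ratio 648/1541, sense −
mesh 4 [67T→39T]: running ratio 216/299, sense +
mesh 5 [15T→90T]: running ratio 36/299, sense −
ω_out/ω_in = -36/299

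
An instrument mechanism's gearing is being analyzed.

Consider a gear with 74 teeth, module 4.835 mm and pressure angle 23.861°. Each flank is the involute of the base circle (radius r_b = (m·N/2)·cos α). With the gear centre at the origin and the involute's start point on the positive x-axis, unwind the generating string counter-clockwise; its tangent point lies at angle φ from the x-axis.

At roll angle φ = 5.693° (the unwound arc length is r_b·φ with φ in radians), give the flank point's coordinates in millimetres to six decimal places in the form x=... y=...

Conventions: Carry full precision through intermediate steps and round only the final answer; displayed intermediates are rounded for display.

x=164.410378 y=0.053444

single-mesh involute tooth geometry (74T wheel at module 4.835)
pitch radius r_p = m·N/2 = 4.835·74/2 = 178.895000
base radius r_b = r_p·cos α = 178.895000·cos 23.861° = 163.604758
roll angle φ = 5.693° = 0.09936159 rad
x = r_b·(cos φ + φ·sin φ) = 164.410378
y = r_b·(sin φ − φ·cos φ) = 0.053444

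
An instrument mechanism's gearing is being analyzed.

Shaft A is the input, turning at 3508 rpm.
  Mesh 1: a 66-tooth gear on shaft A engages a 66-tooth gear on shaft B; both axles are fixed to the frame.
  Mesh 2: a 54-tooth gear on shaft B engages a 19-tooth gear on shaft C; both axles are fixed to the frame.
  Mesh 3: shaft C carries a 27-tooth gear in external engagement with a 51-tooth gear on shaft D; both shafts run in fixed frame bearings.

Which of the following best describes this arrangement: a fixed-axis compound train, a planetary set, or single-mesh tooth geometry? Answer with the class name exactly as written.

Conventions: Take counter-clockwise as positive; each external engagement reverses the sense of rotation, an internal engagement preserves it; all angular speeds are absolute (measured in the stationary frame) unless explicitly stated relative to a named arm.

fixed-axis compound train

topology: fixed-axis compound train — 3 meshes, A→D
classification: fixed-axis compound train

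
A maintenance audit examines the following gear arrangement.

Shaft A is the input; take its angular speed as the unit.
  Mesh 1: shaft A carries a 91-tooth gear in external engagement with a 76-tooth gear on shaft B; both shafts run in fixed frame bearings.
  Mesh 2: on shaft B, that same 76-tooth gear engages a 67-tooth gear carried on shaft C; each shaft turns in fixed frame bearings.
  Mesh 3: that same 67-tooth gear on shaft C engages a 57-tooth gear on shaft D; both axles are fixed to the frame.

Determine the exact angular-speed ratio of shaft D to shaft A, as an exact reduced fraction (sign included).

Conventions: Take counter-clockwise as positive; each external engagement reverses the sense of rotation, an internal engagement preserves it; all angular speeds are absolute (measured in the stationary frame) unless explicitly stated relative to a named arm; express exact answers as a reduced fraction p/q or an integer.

class = fixed-axis compound train [3 meshes; 3 ratios multiply, 3 sense flips]
mesh 1 [91T→76T]: running ratio 91/76, sense −
mesh 2 [76T→67T]: running ratio 91/67, sense +
mesh 3 [67T→57T]: running ratio 91/57, sense −
ω_out/ω_in = -91/57

-91/57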